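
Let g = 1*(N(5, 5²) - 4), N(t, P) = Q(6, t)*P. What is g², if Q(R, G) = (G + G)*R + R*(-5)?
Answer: 556516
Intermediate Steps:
Q(R, G) = -5*R + 2*G*R (Q(R, G) = (2*G)*R - 5*R = 2*G*R - 5*R = -5*R + 2*G*R)
N(t, P) = P*(-30 + 12*t) (N(t, P) = (6*(-5 + 2*t))*P = (-30 + 12*t)*P = P*(-30 + 12*t))
g = 746 (g = 1*(6*5²*(-5 + 2*5) - 4) = 1*(6*25*(-5 + 10) - 4) = 1*(6*25*5 - 4) = 1*(750 - 4) = 1*746 = 746)
g² = 746² = 556516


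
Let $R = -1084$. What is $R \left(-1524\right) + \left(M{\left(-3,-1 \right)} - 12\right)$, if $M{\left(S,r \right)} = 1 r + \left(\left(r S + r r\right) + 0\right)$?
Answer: $1652007$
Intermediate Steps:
$M{\left(S,r \right)} = r + r^{2} + S r$ ($M{\left(S,r \right)} = r + \left(\left(S r + r^{2}\right) + 0\right) = r + \left(\left(r^{2} + S r\right) + 0\right) = r + \left(r^{2} + S r\right) = r + r^{2} + S r$)
$R \left(-1524\right) + \left(M{\left(-3,-1 \right)} - 12\right) = \left(-1084\right) \left(-1524\right) - 9 = 1652016 - 9 = 1652007$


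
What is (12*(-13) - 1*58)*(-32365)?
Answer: 6926110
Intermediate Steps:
(12*(-13) - 1*58)*(-32365) = (-156 - 58)*(-32365) = -214*(-32365) = 6926110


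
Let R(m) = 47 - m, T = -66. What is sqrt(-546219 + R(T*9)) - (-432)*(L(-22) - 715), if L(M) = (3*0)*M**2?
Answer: -308880 + I*sqrt(545578) ≈ -3.0888e+5 + 738.63*I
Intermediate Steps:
L(M) = 0 (L(M) = 0*M**2 = 0)
sqrt(-546219 + R(T*9)) - (-432)*(L(-22) - 715) = sqrt(-546219 + (47 - (-66)*9)) - (-432)*(0 - 715) = sqrt(-546219 + (47 - 1*(-594))) - (-432)*(-715) = sqrt(-546219 + (47 + 594)) - 1*308880 = sqrt(-546219 + 641) - 308880 = sqrt(-545578) - 308880 = I*sqrt(545578) - 308880 = -308880 + I*sqrt(545578)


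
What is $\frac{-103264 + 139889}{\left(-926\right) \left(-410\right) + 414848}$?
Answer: $\frac{36625}{794508} \approx 0.046098$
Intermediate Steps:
$\frac{-103264 + 139889}{\left(-926\right) \left(-410\right) + 414848} = \frac{36625}{379660 + 414848} = \frac{36625}{794508}$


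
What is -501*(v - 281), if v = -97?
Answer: 189378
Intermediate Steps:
-501*(v - 281) = -501*(-97 - 281) = -501*(-378) = 189378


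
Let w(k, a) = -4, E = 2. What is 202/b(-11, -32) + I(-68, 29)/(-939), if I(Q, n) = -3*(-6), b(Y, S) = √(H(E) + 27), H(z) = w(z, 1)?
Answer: -6/313 + 202*√23/23 ≈ 42.101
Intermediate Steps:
H(z) = -4
b(Y, S) = √23 (b(Y, S) = √(-4 + 27) = √23)
I(Q, n) = 18
202/b(-11, -32) + I(-68, 29)/(-939) = 202/(√23) + 18/(-939) = 202*(√23/23) + 18*(-1/939) = 202*√23/23 - 6/313 = -6/313 + 202*√23/23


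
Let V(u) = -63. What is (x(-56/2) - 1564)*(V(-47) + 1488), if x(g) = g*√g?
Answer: -2228700 - 79800*I*√7 ≈ -2.2287e+6 - 2.1113e+5*I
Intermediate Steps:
x(g) = g^(3/2)
(x(-56/2) - 1564)*(V(-47) + 1488) = ((-56/2)^(3/2) - 1564)*(-63 + 1488) = ((-56*½)^(3/2) - 1564)*1425 = ((-28)^(3/2) - 1564)*1425 = (-56*I*√7 - 1564)*1425 = (-1564 - 56*I*√7)*1425 = -2228700 - 79800*I*√7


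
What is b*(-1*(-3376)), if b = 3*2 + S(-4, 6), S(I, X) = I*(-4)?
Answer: 74272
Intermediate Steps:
S(I, X) = -4*I
b = 22 (b = 3*2 - 4*(-4) = 6 + 16 = 22)
b*(-1*(-3376)) = 22*(-1*(-3376)) = 22*3376 = 74272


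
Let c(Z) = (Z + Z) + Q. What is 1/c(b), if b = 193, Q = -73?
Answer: 1/313 ≈ 0.0031949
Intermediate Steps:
c(Z) = -73 + 2*Z (c(Z) = (Z + Z) - 73 = 2*Z - 73 = -73 + 2*Z)
1/c(b) = 1/(-73 + 2*193) = 1/(-73 + 386) = 1/313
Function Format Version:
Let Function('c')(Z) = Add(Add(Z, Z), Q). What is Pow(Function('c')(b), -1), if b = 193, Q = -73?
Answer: Rational(1, 313) ≈ 0.0031949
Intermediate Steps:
Function('c')(Z) = Add(-73, Mul(2, Z)) (Function('c')(Z) = Add(Add(Z, Z), -73) = Add(Mul(2, Z), -73) = Add(-73, Mul(2, Z)))
Pow(Function('c')(b), -1) = Pow(Add(-73, Mul(2, 193)), -1) = Pow(Add(-73, 386), -1) = Pow(313, -1) = Rational(1, 313)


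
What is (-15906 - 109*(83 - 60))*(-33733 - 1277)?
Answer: 644639130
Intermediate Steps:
(-15906 - 109*(83 - 60))*(-33733 - 1277) = (-15906 - 109*23)*(-35010) = (-15906 - 2507)*(-35010) = -18413*(-35010) = 644639130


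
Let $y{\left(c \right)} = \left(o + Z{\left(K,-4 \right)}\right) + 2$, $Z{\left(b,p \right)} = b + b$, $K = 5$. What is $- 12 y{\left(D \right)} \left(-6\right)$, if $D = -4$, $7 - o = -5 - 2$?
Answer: $1872$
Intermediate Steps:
$Z{\left(b,p \right)} = 2 b$
$o = 14$ ($o = 7 - \left(-5 - 2\right) = 7 - -7 = 7 + 7 = 14$)
$y{\left(c \right)} = 26$ ($y{\left(c \right)} = \left(14 + 2 \cdot 5\right) + 2 = \left(14 + 10\right) + 2 = 24 + 2 = 26$)
$- 12 y{\left(D \right)} \left(-6\right) = \left(-12\right) 26 \left(-6\right) = \left(-312\right) \left(-6\right) = 1872$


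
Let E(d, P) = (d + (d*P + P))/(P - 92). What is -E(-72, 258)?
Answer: 9195/83 ≈ 110.78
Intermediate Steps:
E(d, P) = (P + d + P*d)/(-92 + P) (E(d, P) = (d + (P*d + P))/(-92 + P) = (d + (P + P*d))/(-92 + P) = (P + d + P*d)/(-92 + P))
-E(-72, 258) = -(258 - 72 + 258*(-72))/(-92 + 258) = -(258 - 72 - 18576)/166 = -(-18390)/166 = -1*(-9195/83) = 9195/83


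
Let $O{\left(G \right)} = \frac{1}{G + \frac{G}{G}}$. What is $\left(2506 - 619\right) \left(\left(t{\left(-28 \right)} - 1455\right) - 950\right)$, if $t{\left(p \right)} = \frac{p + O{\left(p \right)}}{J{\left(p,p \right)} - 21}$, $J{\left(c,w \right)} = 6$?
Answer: $- \frac{612185572}{135} \approx -4.5347 \cdot 10^{6}$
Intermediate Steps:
$O{\left(G \right)} = \frac{1}{1 + G}$ ($O{\left(G \right)} = \frac{1}{G + 1} = \frac{1}{1 + G}$)
$t{\left(p \right)} = - \frac{p}{15} - \frac{1}{15 \left(1 + p\right)}$ ($t{\left(p \right)} = \frac{p + \frac{1}{1 + p}}{6 - 21} = \frac{p + \frac{1}{1 + p}}{-15} = \left(p + \frac{1}{1 + p}\right) \left(- \frac{1}{15}\right) = - \frac{p}{15} - \frac{1}{15 \left(1 + p\right)}$)
$\left(2506 - 619\right) \left(\left(t{\left(-28 \right)} - 1455\right) - 950\right) = \left(2506 - 619\right) \left(\left(\frac{-1 - - 28 \left(1 - 28\right)}{15 \left(1 - 28\right)} - 1455\right) - 950\right) = 1887 \left(\left(\frac{-1 - \left(-28\right) \left(-27\right)}{15 \left(-27\right)} - 1455\right) - 950\right) = 1887 \left(\left(\frac{1}{15} \left(- \frac{1}{27}\right) \left(-1 - 756\right) - 1455\right) - 950\right) = 1887 \left(\left(\frac{1}{15} \left(- \frac{1}{27}\right) \left(-757\right) - 1455\right) - 950\right) = 1887 \left(\left(\frac{757}{405} - 1455\right) - 950\right) = 1887 \left(- \frac{588518}{405} - 950\right) = 1887 \left(- \frac{973268}{405}\right) = - \frac{612185572}{135}$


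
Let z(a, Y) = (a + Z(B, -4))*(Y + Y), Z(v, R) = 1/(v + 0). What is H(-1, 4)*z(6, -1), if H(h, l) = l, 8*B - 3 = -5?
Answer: -16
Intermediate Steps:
B = -1/4 (B = 3/8 + (1/8)*(-5) = 3/8 - 5/8 = -1/4 ≈ -0.25000)
Z(v, R) = 1/v
z(a, Y) = 2*Y*(-4 + a) (z(a, Y) = (a + 1/(-1/4))*(Y + Y) = (a - 4)*(2*Y) = (-4 + a)*(2*Y) = 2*Y*(-4 + a))
H(-1, 4)*z(6, -1) = 4*(2*(-1)*(-4 + 6)) = 4*(2*(-1)*2) = 4*(-4) = -16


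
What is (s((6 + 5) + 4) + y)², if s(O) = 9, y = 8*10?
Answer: 7921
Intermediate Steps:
y = 80
(s((6 + 5) + 4) + y)² = (9 + 80)² = 89² = 7921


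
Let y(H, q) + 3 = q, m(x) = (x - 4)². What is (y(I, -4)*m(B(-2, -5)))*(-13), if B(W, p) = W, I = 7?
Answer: 3276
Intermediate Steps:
m(x) = (-4 + x)²
y(H, q) = -3 + q
(y(I, -4)*m(B(-2, -5)))*(-13) = ((-3 - 4)*(-4 - 2)²)*(-13) = -7*(-6)²*(-13) = -7*36*(-13) = -252*(-13) = 3276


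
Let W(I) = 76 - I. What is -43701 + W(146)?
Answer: -43771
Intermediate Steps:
-43701 + W(146) = -43701 + (76 - 1*146) = -43701 + (76 - 146) = -43701 - 70 = -43771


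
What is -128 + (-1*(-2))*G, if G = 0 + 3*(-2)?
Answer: -140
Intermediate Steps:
G = -6 (G = 0 - 6 = -6)
-128 + (-1*(-2))*G = -128 - 1*(-2)*(-6) = -128 + 2*(-6) = -128 - 12 = -140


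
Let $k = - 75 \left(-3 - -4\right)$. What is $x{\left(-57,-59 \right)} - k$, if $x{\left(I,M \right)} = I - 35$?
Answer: $-17$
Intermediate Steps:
$x{\left(I,M \right)} = -35 + I$
$k = -75$ ($k = - 75 \left(-3 + 4\right) = \left(-75\right) 1 = -75$)
$x{\left(-57,-59 \right)} - k = \left(-35 - 57\right) - -75 = -92 + 75 = -17$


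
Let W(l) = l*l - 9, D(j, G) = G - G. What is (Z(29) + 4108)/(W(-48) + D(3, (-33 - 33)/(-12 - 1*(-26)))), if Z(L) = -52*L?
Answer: 520/459 ≈ 1.1329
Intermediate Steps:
D(j, G) = 0
W(l) = -9 + l² (W(l) = l² - 9 = -9 + l²)
(Z(29) + 4108)/(W(-48) + D(3, (-33 - 33)/(-12 - 1*(-26)))) = (-52*29 + 4108)/((-9 + (-48)²) + 0) = (-1508 + 4108)/((-9 + 2304) + 0) = 2600/(2295 + 0) = 2600/2295 = 2600*(1/2295) = 520/459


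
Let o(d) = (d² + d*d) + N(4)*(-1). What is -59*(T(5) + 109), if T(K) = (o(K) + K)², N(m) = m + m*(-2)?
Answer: -211810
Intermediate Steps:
N(m) = -m (N(m) = m - 2*m = -m)
o(d) = 4 + 2*d² (o(d) = (d² + d*d) - 1*4*(-1) = (d² + d²) - 4*(-1) = 2*d² + 4 = 4 + 2*d²)
T(K) = (4 + K + 2*K²)² (T(K) = ((4 + 2*K²) + K)² = (4 + K + 2*K²)²)
-59*(T(5) + 109) = -59*((4 + 5 + 2*5²)² + 109) = -59*((4 + 5 + 2*25)² + 109) = -59*((4 + 5 + 50)² + 109) = -59*(59² + 109) = -59*(3481 + 109) = -59*3590 = -211810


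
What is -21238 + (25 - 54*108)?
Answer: -27045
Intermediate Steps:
-21238 + (25 - 54*108) = -21238 + (25 - 5832) = -21238 - 5807 = -27045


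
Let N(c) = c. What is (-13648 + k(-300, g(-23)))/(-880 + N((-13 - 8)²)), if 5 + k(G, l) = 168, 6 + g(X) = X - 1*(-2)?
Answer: 13485/439 ≈ 30.718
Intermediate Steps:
g(X) = -4 + X (g(X) = -6 + (X - 1*(-2)) = -6 + (X + 2) = -6 + (2 + X) = -4 + X)
k(G, l) = 163 (k(G, l) = -5 + 168 = 163)
(-13648 + k(-300, g(-23)))/(-880 + N((-13 - 8)²)) = (-13648 + 163)/(-880 + (-13 - 8)²) = -13485/(-880 + (-21)²) = -13485/(-880 + 441) = -13485/(-439) = -13485*(-1/439) = 13485/439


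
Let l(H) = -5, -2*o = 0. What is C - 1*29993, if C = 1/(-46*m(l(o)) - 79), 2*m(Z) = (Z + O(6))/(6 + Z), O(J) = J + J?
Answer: -7198321/240 ≈ -29993.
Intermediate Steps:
o = 0 (o = -½*0 = 0)
O(J) = 2*J
m(Z) = (12 + Z)/(2*(6 + Z)) (m(Z) = ((Z + 2*6)/(6 + Z))/2 = ((Z + 12)/(6 + Z))/2 = ((12 + Z)/(6 + Z))/2 = (12 + Z)/(2*(6 + Z)))
C = -1/240 (C = 1/(-23*(12 - 5)/(6 - 5) - 79) = 1/(-23*7/1 - 79) = 1/(-23*7 - 79) = 1/(-46*7/2 - 79) = 1/(-161 - 79) = 1/(-240) = -1/240 ≈ -0.0041667)
C - 1*29993 = -1/240 - 1*29993 = -1/240 - 29993 = -7198321/240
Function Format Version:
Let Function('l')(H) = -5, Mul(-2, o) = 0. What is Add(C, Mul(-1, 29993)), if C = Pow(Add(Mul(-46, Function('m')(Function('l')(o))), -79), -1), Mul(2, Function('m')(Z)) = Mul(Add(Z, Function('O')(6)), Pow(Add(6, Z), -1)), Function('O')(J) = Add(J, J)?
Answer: Rational(-7198321, 240) ≈ -29993.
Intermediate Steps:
o = 0 (o = Mul(Rational(-1, 2), 0) = 0)
Function('O')(J) = Mul(2, J)
Function('m')(Z) = Mul(Rational(1, 2), Pow(Add(6, Z), -1), Add(12, Z)) (Function('m')(Z) = Mul(Rational(1, 2), Mul(Add(Z, Mul(2, 6)), Pow(Add(6, Z), -1))) = Mul(Rational(1, 2), Mul(Add(Z, 12), Pow(Add(6, Z), -1))) = Mul(Rational(1, 2), Mul(Add(12, Z), Pow(Add(6, Z), -1))) = Mul(Rational(1, 2), Mul(Pow(Add(6, Z), -1), Add(12, Z))) = Mul(Rational(1, 2), Pow(Add(6, Z), -1), Add(12, Z)))
C = Rational(-1, 240) (C = Pow(Add(Mul(-46, Mul(Rational(1, 2), Pow(Add(6, -5), -1), Add(12, -5))), -79), -1) = Pow(Add(Mul(-46, Mul(Rational(1, 2), Pow(1, -1), 7)), -79), -1) = Pow(Add(Mul(-46, Mul(Rational(1, 2), 1, 7)), -79), -1) = Pow(Add(Mul(-46, Rational(7, 2)), -79), -1) = Pow(Add(-161, -79), -1) = Pow(-240, -1) = Rational(-1, 240) ≈ -0.0041667)
Add(C, Mul(-1, 29993)) = Add(Rational(-1, 240), Mul(-1, 29993)) = Add(Rational(-1, 240), -29993) = Rational(-7198321, 240)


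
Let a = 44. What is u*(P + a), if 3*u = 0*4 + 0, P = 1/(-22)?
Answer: 0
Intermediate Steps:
P = -1/22 ≈ -0.045455
u = 0 (u = (0*4 + 0)/3 = (0 + 0)/3 = (1/3)*0 = 0)
u*(P + a) = 0*(-1/22 + 44) = 0*(967/22) = 0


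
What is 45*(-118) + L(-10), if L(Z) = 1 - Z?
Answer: -5299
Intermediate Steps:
45*(-118) + L(-10) = 45*(-118) + (1 - 1*(-10)) = -5310 + (1 + 10) = -5310 + 11 = -5299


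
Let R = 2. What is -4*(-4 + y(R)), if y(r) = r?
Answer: 8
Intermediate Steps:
-4*(-4 + y(R)) = -4*(-4 + 2) = -4*(-2) = 8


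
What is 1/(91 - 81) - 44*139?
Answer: -61159/10 ≈ -6115.9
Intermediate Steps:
1/(91 - 81) - 44*139 = 1/10 - 6116 = -61159/10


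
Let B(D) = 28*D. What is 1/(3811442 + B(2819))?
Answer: 1/3890374 ≈ 2.5704e-7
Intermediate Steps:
1/(3811442 + B(2819)) = 1/(3811442 + 28*2819) = 1/(3811442 + 78932) = 1/3890374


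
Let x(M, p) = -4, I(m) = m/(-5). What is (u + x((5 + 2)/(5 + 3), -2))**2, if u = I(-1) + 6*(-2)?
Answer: 6241/25 ≈ 249.64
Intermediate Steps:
I(m) = -m/5 (I(m) = m*(-1/5) = -m/5)
u = -59/5 (u = -1/5*(-1) + 6*(-2) = 1/5 - 12 = -59/5 ≈ -11.800)
(u + x((5 + 2)/(5 + 3), -2))**2 = (-59/5 - 4)**2 = (-79/5)**2 = 6241/25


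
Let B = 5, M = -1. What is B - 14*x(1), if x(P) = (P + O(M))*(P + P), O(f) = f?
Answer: 5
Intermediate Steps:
x(P) = 2*P*(-1 + P) (x(P) = (P - 1)*(P + P) = (-1 + P)*(2*P) = 2*P*(-1 + P))
B - 14*x(1) = 5 - 28*(-1 + 1) = 5 - 28*0 = 5 - 14*0 = 5 + 0 = 5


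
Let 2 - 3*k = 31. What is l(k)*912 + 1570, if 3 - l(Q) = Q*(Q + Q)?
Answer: -498410/3 ≈ -1.6614e+5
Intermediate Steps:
k = -29/3 (k = 2/3 - 1/3*31 = 2/3 - 31/3 = -29/3 ≈ -9.6667)
l(Q) = 3 - 2*Q**2 (l(Q) = 3 - Q*(Q + Q) = 3 - Q*2*Q = 3 - 2*Q**2)
l(k)*912 + 1570 = (3 - 2*(-29/3)**2)*912 + 1570 = (3 - 2*841/9)*912 + 1570 = (3 - 1682/9)*912 + 1570 = -1655/9*912 + 1570 = -503120/3 + 1570 = -498410/3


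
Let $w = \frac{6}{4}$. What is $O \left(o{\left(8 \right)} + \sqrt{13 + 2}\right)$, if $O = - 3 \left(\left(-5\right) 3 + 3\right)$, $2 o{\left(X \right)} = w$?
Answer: $27 + 36 \sqrt{15} \approx 166.43$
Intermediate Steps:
$w = \frac{3}{2}$ ($w = 6 \cdot \frac{1}{4} = \frac{3}{2} \approx 1.5$)
$o{\left(X \right)} = \frac{3}{4}$ ($o{\left(X \right)} = \frac{1}{2} \cdot \frac{3}{2} = \frac{3}{4}$)
$O = 36$ ($O = - 3 \left(-15 + 3\right) = \left(-3\right) \left(-12\right) = 36$)
$O \left(o{\left(8 \right)} + \sqrt{13 + 2}\right) = 36 \left(\frac{3}{4} + \sqrt{13 + 2}\right) = 36 \left(\frac{3}{4} + \sqrt{15}\right) = 27 + 36 \sqrt{15}$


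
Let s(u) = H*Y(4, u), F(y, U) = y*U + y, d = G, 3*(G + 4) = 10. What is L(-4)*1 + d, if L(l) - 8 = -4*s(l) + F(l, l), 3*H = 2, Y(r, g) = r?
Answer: 26/3 ≈ 8.6667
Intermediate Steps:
G = -2/3 (G = -4 + (1/3)*10 = -4 + 10/3 = -2/3 ≈ -0.66667)
d = -2/3 ≈ -0.66667
F(y, U) = y + U*y (F(y, U) = U*y + y = y + U*y)
H = 2/3 (H = (1/3)*2 = 2/3 ≈ 0.66667)
s(u) = 8/3 (s(u) = (2/3)*4 = 8/3)
L(l) = -8/3 + l*(1 + l) (L(l) = 8 + (-4*8/3 + l*(1 + l)) = 8 + (-32/3 + l*(1 + l)) = -8/3 + l*(1 + l))
L(-4)*1 + d = (-8/3 - 4 + (-4)**2)*1 - 2/3 = (-8/3 - 4 + 16)*1 - 2/3 = (28/3)*1 - 2/3 = 28/3 - 2/3 = 26/3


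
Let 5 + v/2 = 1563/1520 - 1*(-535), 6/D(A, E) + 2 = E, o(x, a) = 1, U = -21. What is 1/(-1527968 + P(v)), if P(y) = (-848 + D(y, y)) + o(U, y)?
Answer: -805643/1231679098485 ≈ -6.5410e-7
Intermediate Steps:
D(A, E) = 6/(-2 + E)
v = 807163/760 (v = -10 + 2*(1563/1520 - 1*(-535)) = -10 + 2*(1563*(1/1520) + 535) = -10 + 2*(1563/1520 + 535) = -10 + 2*(814763/1520) = -10 + 814763/760 = 807163/760 ≈ 1062.1)
P(y) = -847 + 6/(-2 + y) (P(y) = (-848 + 6/(-2 + y)) + 1 = -847 + 6/(-2 + y))
1/(-1527968 + P(v)) = 1/(-1527968 + (1700 - 847*807163/760)/(-2 + 807163/760)) = 1/(-1527968 + (1700 - 683667061/760)/(805643/760)) = 1/(-1527968 + (760/805643)*(-682375061/760)) = 1/(-1527968 - 682375061/805643) = 1/(-1231679098485/805643) = -805643/1231679098485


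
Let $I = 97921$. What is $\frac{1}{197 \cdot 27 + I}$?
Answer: $\frac{1}{103240} \approx 9.6862 \cdot 10^{-6}$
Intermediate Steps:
$\frac{1}{197 \cdot 27 + I} = \frac{1}{197 \cdot 27 + 97921} = \frac{1}{5319 + 97921} = \frac{1}{103240}$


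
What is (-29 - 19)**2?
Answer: 2304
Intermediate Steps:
(-29 - 19)**2 = (-48)**2 = 2304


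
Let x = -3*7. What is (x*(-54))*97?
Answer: 109998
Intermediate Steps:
x = -21
(x*(-54))*97 = -21*(-54)*97 = 1134*97 = 109998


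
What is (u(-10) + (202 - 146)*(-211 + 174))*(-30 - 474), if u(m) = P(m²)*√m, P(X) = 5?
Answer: 1044288 - 2520*I*√10 ≈ 1.0443e+6 - 7968.9*I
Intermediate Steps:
u(m) = 5*√m
(u(-10) + (202 - 146)*(-211 + 174))*(-30 - 474) = (5*√(-10) + (202 - 146)*(-211 + 174))*(-30 - 474) = (5*(I*√10) + 56*(-37))*(-504) = (5*I*√10 - 2072)*(-504) = (-2072 + 5*I*√10)*(-504) = 1044288 - 2520*I*√10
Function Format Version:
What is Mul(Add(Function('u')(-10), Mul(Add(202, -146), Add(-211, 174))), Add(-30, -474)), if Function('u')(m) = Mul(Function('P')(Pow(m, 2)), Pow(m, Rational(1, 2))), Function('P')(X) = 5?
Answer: Add(1044288, Mul(-2520, I, Pow(10, Rational(1, 2)))) ≈ Add(1.0443e+6, Mul(-7968.9, I))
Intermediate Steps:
Function('u')(m) = Mul(5, Pow(m, Rational(1, 2)))
Mul(Add(Function('u')(-10), Mul(Add(202, -146), Add(-211, 174))), Add(-30, -474)) = Mul(Add(Mul(5, Pow(-10, Rational(1, 2))), Mul(Add(202, -146), Add(-211, 174))), Add(-30, -474)) = Mul(Add(Mul(5, Mul(I, Pow(10, Rational(1, 2)))), Mul(56, -37)), -504) = Mul(Add(Mul(5, I, Pow(10, Rational(1, 2))), -2072), -504) = Mul(Add(-2072, Mul(5, I, Pow(10, Rational(1, 2)))), -504) = Add(1044288, Mul(-2520, I, Pow(10, Rational(1, 2))))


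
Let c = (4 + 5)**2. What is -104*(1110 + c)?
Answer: -123864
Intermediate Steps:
c = 81 (c = 9**2 = 81)
-104*(1110 + c) = -104*(1110 + 81) = -104*1191 = -123864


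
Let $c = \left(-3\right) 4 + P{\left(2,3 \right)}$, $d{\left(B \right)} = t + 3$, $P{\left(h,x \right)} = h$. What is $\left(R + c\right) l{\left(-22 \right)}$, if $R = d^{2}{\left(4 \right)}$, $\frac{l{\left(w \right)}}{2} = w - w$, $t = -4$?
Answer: $0$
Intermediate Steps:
$l{\left(w \right)} = 0$ ($l{\left(w \right)} = 2 \left(w - w\right) = 2 \cdot 0 = 0$)
$d{\left(B \right)} = -1$ ($d{\left(B \right)} = -4 + 3 = -1$)
$c = -10$ ($c = \left(-3\right) 4 + 2 = -12 + 2 = -10$)
$R = 1$ ($R = \left(-1\right)^{2} = 1$)
$\left(R + c\right) l{\left(-22 \right)} = \left(1 - 10\right) 0 = \left(-9\right) 0 = 0$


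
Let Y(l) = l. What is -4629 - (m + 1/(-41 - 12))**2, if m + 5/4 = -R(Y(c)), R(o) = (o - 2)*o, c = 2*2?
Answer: -211907001/44944 ≈ -4714.9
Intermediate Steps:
c = 4
R(o) = o*(-2 + o) (R(o) = (-2 + o)*o = o*(-2 + o))
m = -37/4 (m = -5/4 - 4*(-2 + 4) = -5/4 - 4*2 = -5/4 - 1*8 = -5/4 - 8 = -37/4 ≈ -9.2500)
-4629 - (m + 1/(-41 - 12))**2 = -4629 - (-37/4 + 1/(-41 - 12))**2 = -4629 - (-37/4 + 1/(-53))**2 = -4629 - (-37/4 - 1/53)**2 = -4629 - (-1965/212)**2 = -4629 - 1*3861225/44944 = -4629 - 3861225/44944 = -211907001/44944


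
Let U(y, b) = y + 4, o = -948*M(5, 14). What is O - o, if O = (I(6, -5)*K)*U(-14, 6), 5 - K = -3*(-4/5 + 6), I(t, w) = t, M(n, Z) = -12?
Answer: -12612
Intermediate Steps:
K = 103/5 (K = 5 - (-3)*(-4/5 + 6) = 5 - (-3)*(-4*⅕ + 6) = 5 - (-3)*(-⅘ + 6) = 5 - (-3)*26/5 = 5 - 1*(-78/5) = 5 + 78/5 = 103/5 ≈ 20.600)
o = 11376 (o = -948*(-12) = 11376)
U(y, b) = 4 + y
O = -1236 (O = (6*(103/5))*(4 - 14) = (618/5)*(-10) = -1236)
O - o = -1236 - 1*11376 = -1236 - 11376 = -12612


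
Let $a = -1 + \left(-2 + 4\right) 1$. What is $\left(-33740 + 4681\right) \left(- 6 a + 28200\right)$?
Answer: $-819289446$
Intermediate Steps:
$a = 1$ ($a = -1 + 2 \cdot 1 = -1 + 2 = 1$)
$\left(-33740 + 4681\right) \left(- 6 a + 28200\right) = \left(-33740 + 4681\right) \left(\left(-6\right) 1 + 28200\right) = - 29059 \left(-6 + 28200\right) = \left(-29059\right) 28194 = -819289446$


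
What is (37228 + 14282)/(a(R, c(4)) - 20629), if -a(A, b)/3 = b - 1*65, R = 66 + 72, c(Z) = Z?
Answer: -25755/10223 ≈ -2.5193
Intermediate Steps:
R = 138
a(A, b) = 195 - 3*b (a(A, b) = -3*(b - 1*65) = -3*(b - 65) = -3*(-65 + b) = 195 - 3*b)
(37228 + 14282)/(a(R, c(4)) - 20629) = (37228 + 14282)/((195 - 3*4) - 20629) = 51510/((195 - 12) - 20629) = 51510/(183 - 20629) = 51510/(-20446) = 51510*(-1/20446) = -25755/10223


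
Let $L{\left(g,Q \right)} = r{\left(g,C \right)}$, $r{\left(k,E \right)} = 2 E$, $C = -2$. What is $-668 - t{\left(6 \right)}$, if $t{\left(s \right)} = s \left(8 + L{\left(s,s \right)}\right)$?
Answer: $-692$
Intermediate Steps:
$L{\left(g,Q \right)} = -4$ ($L{\left(g,Q \right)} = 2 \left(-2\right) = -4$)
$t{\left(s \right)} = 4 s$ ($t{\left(s \right)} = s \left(8 - 4\right) = s 4 = 4 s$)
$-668 - t{\left(6 \right)} = -668 - 4 \cdot 6 = -668 - 24 = -692$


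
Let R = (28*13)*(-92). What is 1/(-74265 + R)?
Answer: -1/107753 ≈ -9.2805e-6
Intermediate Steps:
R = -33488 (R = 364*(-92) = -33488)
1/(-74265 + R) = 1/(-74265 - 33488) = 1/(-107753) = -1/107753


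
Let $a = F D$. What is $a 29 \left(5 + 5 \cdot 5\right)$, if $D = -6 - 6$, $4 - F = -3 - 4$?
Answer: $-114840$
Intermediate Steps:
$F = 11$ ($F = 4 - \left(-3 - 4\right) = 4 - -7 = 4 + 7 = 11$)
$D = -12$
$a = -132$ ($a = 11 \left(-12\right) = -132$)
$a 29 \left(5 + 5 \cdot 5\right) = \left(-132\right) 29 \left(5 + 5 \cdot 5\right) = - 3828 \left(5 + 25\right) = \left(-3828\right) 30 = -114840$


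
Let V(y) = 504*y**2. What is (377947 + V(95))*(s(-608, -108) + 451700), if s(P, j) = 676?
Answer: 2228651625672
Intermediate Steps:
(377947 + V(95))*(s(-608, -108) + 451700) = (377947 + 504*95**2)*(676 + 451700) = (377947 + 504*9025)*452376 = (377947 + 4548600)*452376 = 4926547*452376 = 2228651625672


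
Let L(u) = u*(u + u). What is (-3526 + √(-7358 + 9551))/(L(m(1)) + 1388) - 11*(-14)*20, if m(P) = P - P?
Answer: 2135757/694 + √2193/1388 ≈ 3077.5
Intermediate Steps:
m(P) = 0
L(u) = 2*u² (L(u) = u*(2*u) = 2*u²)
(-3526 + √(-7358 + 9551))/(L(m(1)) + 1388) - 11*(-14)*20 = (-3526 + √(-7358 + 9551))/(2*0² + 1388) - 11*(-14)*20 = (-3526 + √2193)/(2*0 + 1388) + 154*20 = (-3526 + √2193)/(0 + 1388) + 3080 = (-3526 + √2193)/1388 + 3080 = (-3526 + √2193)*(1/1388) + 3080 = (-1763/694 + √2193/1388) + 3080 = 2135757/694 + √2193/1388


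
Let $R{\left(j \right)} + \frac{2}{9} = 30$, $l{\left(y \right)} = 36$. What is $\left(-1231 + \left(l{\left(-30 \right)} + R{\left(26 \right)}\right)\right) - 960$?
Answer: $- \frac{19127}{9} \approx -2125.2$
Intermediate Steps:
$R{\left(j \right)} = \frac{268}{9}$ ($R{\left(j \right)} = - \frac{2}{9} + 30 = \frac{268}{9}$)
$\left(-1231 + \left(l{\left(-30 \right)} + R{\left(26 \right)}\right)\right) - 960 = \left(-1231 + \left(36 + \frac{268}{9}\right)\right) - 960 = \left(-1231 + \frac{592}{9}\right) - 960 = - \frac{10487}{9} - 960 = - \frac{19127}{9}$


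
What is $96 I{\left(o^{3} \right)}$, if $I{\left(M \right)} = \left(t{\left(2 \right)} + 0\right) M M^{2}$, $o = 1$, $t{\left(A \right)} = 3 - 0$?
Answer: $288$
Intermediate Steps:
$t{\left(A \right)} = 3$ ($t{\left(A \right)} = 3 + 0 = 3$)
$I{\left(M \right)} = 3 M^{3}$ ($I{\left(M \right)} = \left(3 + 0\right) M M^{2} = 3 M^{3}$)
$96 I{\left(o^{3} \right)} = 96 \cdot 3 \left(1^{3}\right)^{3} = 96 \cdot 3 \cdot 1^{3} = 96 \cdot 3 \cdot 1 = 96 \cdot 3 = 288$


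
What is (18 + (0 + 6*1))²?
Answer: 576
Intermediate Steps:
(18 + (0 + 6*1))² = (18 + (0 + 6))² = (18 + 6)² = 24² = 576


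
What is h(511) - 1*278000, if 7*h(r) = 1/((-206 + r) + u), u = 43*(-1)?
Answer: -509851999/1834 ≈ -2.7800e+5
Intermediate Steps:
u = -43
h(r) = 1/(7*(-249 + r)) (h(r) = 1/(7*((-206 + r) - 43)) = 1/(7*(-249 + r)))
h(511) - 1*278000 = 1/(7*(-249 + 511)) - 1*278000 = (⅐)/262 - 278000 = (⅐)*(1/262) - 278000 = 1/1834 - 278000 = -509851999/1834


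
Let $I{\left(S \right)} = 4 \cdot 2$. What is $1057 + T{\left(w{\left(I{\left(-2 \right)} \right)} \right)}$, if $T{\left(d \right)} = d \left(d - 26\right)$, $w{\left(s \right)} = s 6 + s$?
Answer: $2737$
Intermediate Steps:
$I{\left(S \right)} = 8$
$w{\left(s \right)} = 7 s$ ($w{\left(s \right)} = 6 s + s = 7 s$)
$T{\left(d \right)} = d \left(-26 + d\right)$
$1057 + T{\left(w{\left(I{\left(-2 \right)} \right)} \right)} = 1057 + 7 \cdot 8 \left(-26 + 7 \cdot 8\right) = 1057 + 56 \left(-26 + 56\right) = 1057 + 56 \cdot 30 = 1057 + 1680 = 2737$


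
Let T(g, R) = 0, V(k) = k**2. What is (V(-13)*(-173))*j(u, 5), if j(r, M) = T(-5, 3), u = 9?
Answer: 0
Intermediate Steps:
j(r, M) = 0
(V(-13)*(-173))*j(u, 5) = ((-13)**2*(-173))*0 = (169*(-173))*0 = -29237*0 = 0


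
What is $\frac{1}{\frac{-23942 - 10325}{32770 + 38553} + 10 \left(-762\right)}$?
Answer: $- \frac{71323}{543515527} \approx -0.00013123$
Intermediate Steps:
$\frac{1}{\frac{-23942 - 10325}{32770 + 38553} + 10 \left(-762\right)} = \frac{1}{- \frac{34267}{71323} - 7620} = \frac{1}{- \frac{543515527}{71323}} = - \frac{71323}{543515527}$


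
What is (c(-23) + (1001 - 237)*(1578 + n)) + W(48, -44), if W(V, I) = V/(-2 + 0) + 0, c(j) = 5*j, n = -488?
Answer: 832621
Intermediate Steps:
W(V, I) = -V/2 (W(V, I) = V/(-2) + 0 = V*(-1/2) + 0 = -V/2 + 0 = -V/2)
(c(-23) + (1001 - 237)*(1578 + n)) + W(48, -44) = (5*(-23) + (1001 - 237)*(1578 - 488)) - 1/2*48 = (-115 + 764*1090) - 24 = (-115 + 832760) - 24 = 832645 - 24 = 832621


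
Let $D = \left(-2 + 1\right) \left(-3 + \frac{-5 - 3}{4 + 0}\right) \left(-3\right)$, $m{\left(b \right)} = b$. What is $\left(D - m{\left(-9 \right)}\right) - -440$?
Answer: $434$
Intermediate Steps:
$D = -15$ ($D = - \left(-3 - \frac{8}{4}\right) \left(-3\right) = - \left(-3 - 2\right) \left(-3\right) = - \left(-5\right) \left(-3\right) = \left(-1\right) 15 = -15$)
$\left(D - m{\left(-9 \right)}\right) - -440 = \left(-15 - -9\right) - -440 = \left(-15 + 9\right) + 440 = -6 + 440 = 434$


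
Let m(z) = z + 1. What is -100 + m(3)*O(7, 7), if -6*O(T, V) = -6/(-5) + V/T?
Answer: -1522/15 ≈ -101.47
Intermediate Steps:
m(z) = 1 + z
O(T, V) = -⅕ - V/(6*T) (O(T, V) = -(-6/(-5) + V/T)/6 = -(-6*(-⅕) + V/T)/6 = -(6/5 + V/T)/6 = -⅕ - V/(6*T))
-100 + m(3)*O(7, 7) = -100 + (1 + 3)*((-⅕*7 - ⅙*7)/7) = -100 + 4*((-7/5 - 7/6)/7) = -100 + 4*((⅐)*(-77/30)) = -100 + 4*(-11/30) = -100 - 22/15 = -1522/15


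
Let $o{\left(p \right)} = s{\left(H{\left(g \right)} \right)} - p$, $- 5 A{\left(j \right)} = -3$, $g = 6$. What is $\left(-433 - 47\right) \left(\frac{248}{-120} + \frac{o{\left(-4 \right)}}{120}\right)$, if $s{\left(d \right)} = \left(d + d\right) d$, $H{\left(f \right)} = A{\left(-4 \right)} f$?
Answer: $\frac{21808}{25} \approx 872.32$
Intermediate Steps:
$A{\left(j \right)} = \frac{3}{5}$ ($A{\left(j \right)} = \left(- \frac{1}{5}\right) \left(-3\right) = \frac{3}{5}$)
$H{\left(f \right)} = \frac{3 f}{5}$
$s{\left(d \right)} = 2 d^{2}$ ($s{\left(d \right)} = 2 d d = 2 d^{2}$)
$o{\left(p \right)} = \frac{648}{25} - p$ ($o{\left(p \right)} = 2 \left(\frac{3}{5} \cdot 6\right)^{2} - p = 2 \left(\frac{18}{5}\right)^{2} - p = 2 \cdot \frac{324}{25} - p = \frac{648}{25} - p$)
$\left(-433 - 47\right) \left(\frac{248}{-120} + \frac{o{\left(-4 \right)}}{120}\right) = \left(-433 - 47\right) \left(\frac{248}{-120} + \frac{\frac{648}{25} - -4}{120}\right) = - 480 \left(248 \left(- \frac{1}{120}\right) + \left(\frac{648}{25} + 4\right) \frac{1}{120}\right) = - 480 \left(- \frac{31}{15} + \frac{748}{25} \cdot \frac{1}{120}\right) = - 480 \left(- \frac{31}{15} + \frac{187}{750}\right) = \left(-480\right) \left(- \frac{1363}{750}\right) = \frac{21808}{25}$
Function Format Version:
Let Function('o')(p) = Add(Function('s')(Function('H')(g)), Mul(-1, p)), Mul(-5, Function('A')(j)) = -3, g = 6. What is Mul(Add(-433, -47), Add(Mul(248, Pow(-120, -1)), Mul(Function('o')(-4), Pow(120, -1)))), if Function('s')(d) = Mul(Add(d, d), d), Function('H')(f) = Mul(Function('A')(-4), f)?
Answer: Rational(21808, 25) ≈ 872.32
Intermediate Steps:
Function('A')(j) = Rational(3, 5) (Function('A')(j) = Mul(Rational(-1, 5), -3) = Rational(3, 5))
Function('H')(f) = Mul(Rational(3, 5), f)
Function('s')(d) = Mul(2, Pow(d, 2)) (Function('s')(d) = Mul(Mul(2, d), d) = Mul(2, Pow(d, 2)))
Function('o')(p) = Add(Rational(648, 25), Mul(-1, p)) (Function('o')(p) = Add(Mul(2, Pow(Mul(Rational(3, 5), 6), 2)), Mul(-1, p)) = Add(Mul(2, Pow(Rational(18, 5), 2)), Mul(-1, p)) = Add(Mul(2, Rational(324, 25)), Mul(-1, p)) = Add(Rational(648, 25), Mul(-1, p)))
Mul(Add(-433, -47), Add(Mul(248, Pow(-120, -1)), Mul(Function('o')(-4), Pow(120, -1)))) = Mul(Add(-433, -47), Add(Mul(248, Pow(-120, -1)), Mul(Add(Rational(648, 25), Mul(-1, -4)), Pow(120, -1)))) = Mul(-480, Add(Mul(248, Rational(-1, 120)), Mul(Add(Rational(648, 25), 4), Rational(1, 120)))) = Mul(-480, Add(Rational(-31, 15), Mul(Rational(748, 25), Rational(1, 120)))) = Mul(-480, Add(Rational(-31, 15), Rational(187, 750))) = Mul(-480, Rational(-1363, 750)) = Rational(21808, 25)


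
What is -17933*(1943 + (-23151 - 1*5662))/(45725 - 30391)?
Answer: 240929855/7667 ≈ 31424.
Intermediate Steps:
-17933*(1943 + (-23151 - 1*5662))/(45725 - 30391) = -17933/(15334/(1943 + (-23151 - 5662))) = -17933/(15334/(1943 - 28813)) = -17933/(15334/(-26870)) = -17933/(15334*(-1/26870)) = -17933/(-7667/13435) = -17933*(-13435/7667) = 240929855/7667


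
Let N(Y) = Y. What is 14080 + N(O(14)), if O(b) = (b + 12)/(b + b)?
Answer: 197133/14 ≈ 14081.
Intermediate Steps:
O(b) = (12 + b)/(2*b) (O(b) = (12 + b)/((2*b)) = (12 + b)*(1/(2*b)) = (12 + b)/(2*b))
14080 + N(O(14)) = 14080 + (1/2)*(12 + 14)/14 = 14080 + (1/2)*(1/14)*26 = 14080 + 13/14 = 197133/14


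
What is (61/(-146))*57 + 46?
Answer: 3239/146 ≈ 22.185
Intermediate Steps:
(61/(-146))*57 + 46 = (61*(-1/146))*57 + 46 = -61/146*57 + 46 = -3477/146 + 46 = 3239/146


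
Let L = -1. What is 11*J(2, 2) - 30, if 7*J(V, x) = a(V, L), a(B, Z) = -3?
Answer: -243/7 ≈ -34.714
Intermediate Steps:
J(V, x) = -3/7 (J(V, x) = (⅐)*(-3) = -3/7)
11*J(2, 2) - 30 = 11*(-3/7) - 30 = -33/7 - 30 = -243/7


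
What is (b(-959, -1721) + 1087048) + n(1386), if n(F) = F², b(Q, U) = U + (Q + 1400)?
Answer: 3006764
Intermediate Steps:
b(Q, U) = 1400 + Q + U (b(Q, U) = U + (1400 + Q) = 1400 + Q + U)
(b(-959, -1721) + 1087048) + n(1386) = ((1400 - 959 - 1721) + 1087048) + 1386² = (-1280 + 1087048) + 1920996 = 1085768 + 1920996 = 3006764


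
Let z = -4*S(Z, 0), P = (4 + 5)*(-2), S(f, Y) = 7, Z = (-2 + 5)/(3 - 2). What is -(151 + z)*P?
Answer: 2214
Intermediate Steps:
Z = 3 (Z = 3/1 = 3*1 = 3)
P = -18 (P = 9*(-2) = -18)
z = -28 (z = -4*7 = -28)
-(151 + z)*P = -(151 - 28)*(-18) = -123*(-18) = -1*(-2214) = 2214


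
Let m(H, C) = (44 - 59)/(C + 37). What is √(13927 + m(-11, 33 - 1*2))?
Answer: √16099357/34 ≈ 118.01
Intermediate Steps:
m(H, C) = -15/(37 + C)
√(13927 + m(-11, 33 - 1*2)) = √(13927 - 15/(37 + (33 - 1*2))) = √(13927 - 15/(37 + (33 - 2))) = √(13927 - 15/(37 + 31)) = √(13927 - 15/68) = √(947021/68) = √16099357/34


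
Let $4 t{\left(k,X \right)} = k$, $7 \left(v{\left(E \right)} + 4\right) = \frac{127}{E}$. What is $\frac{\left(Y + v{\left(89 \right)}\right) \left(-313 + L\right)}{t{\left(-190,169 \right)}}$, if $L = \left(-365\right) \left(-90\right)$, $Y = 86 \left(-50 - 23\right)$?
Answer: $\frac{254670938366}{59185} \approx 4.303 \cdot 10^{6}$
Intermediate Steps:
$v{\left(E \right)} = -4 + \frac{127}{7 E}$ ($v{\left(E \right)} = -4 + \frac{127 \frac{1}{E}}{7} = -4 + \frac{127}{7 E}$)
$t{\left(k,X \right)} = \frac{k}{4}$
$Y = -6278$ ($Y = 86 \left(-73\right) = -6278$)
$L = 32850$
$\frac{\left(Y + v{\left(89 \right)}\right) \left(-313 + L\right)}{t{\left(-190,169 \right)}} = \frac{\left(-6278 - \left(4 - \frac{127}{7 \cdot 89}\right)\right) \left(-313 + 32850\right)}{\frac{1}{4} \left(-190\right)} = \frac{\left(-6278 + \left(-4 + \frac{127}{7} \cdot \frac{1}{89}\right)\right) 32537}{- \frac{95}{2}} = \left(-6278 + \left(-4 + \frac{127}{623}\right)\right) 32537 \left(- \frac{2}{95}\right) = \left(-6278 - \frac{2365}{623}\right) 32537 \left(- \frac{2}{95}\right) = \left(- \frac{3913559}{623}\right) 32537 \left(- \frac{2}{95}\right) = \left(- \frac{127335469183}{623}\right) \left(- \frac{2}{95}\right) = \frac{254670938366}{59185}$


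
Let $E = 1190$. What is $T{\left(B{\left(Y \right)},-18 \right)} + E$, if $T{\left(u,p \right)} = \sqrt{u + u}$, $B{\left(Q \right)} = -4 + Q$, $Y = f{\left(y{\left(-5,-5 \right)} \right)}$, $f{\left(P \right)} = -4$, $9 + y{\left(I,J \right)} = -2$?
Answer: $1190 + 4 i \approx 1190.0 + 4.0 i$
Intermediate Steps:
$y{\left(I,J \right)} = -11$ ($y{\left(I,J \right)} = -9 - 2 = -11$)
$Y = -4$
$T{\left(u,p \right)} = \sqrt{2} \sqrt{u}$ ($T{\left(u,p \right)} = \sqrt{2 u} = \sqrt{2} \sqrt{u}$)
$T{\left(B{\left(Y \right)},-18 \right)} + E = \sqrt{2} \sqrt{-4 - 4} + 1190 = \sqrt{2} \sqrt{-8} + 1190 = \sqrt{2} \cdot 2 i \sqrt{2} + 1190 = 4 i + 1190 = 1190 + 4 i$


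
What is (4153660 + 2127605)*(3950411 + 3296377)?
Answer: 45518995826820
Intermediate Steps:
(4153660 + 2127605)*(3950411 + 3296377) = 6281265*7246788 = 45518995826820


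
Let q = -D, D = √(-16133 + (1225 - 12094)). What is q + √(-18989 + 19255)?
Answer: √266 - I*√27002 ≈ 16.31 - 164.32*I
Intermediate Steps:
D = I*√27002 (D = √(-16133 - 10869) = √(-27002) = I*√27002 ≈ 164.32*I)
q = -I*√27002 ≈ -164.32*I
q + √(-18989 + 19255) = -I*√27002 + √(-18989 + 19255) = -I*√27002 + √266 = √266 - I*√27002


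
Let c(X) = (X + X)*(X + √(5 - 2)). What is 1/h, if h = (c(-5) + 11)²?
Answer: (-61 + 10*√3)⁻² ≈ 0.00052414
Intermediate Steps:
c(X) = 2*X*(X + √3) (c(X) = (2*X)*(X + √3) = 2*X*(X + √3))
h = (61 - 10*√3)² (h = (2*(-5)*(-5 + √3) + 11)² = ((50 - 10*√3) + 11)² = (61 - 10*√3)² ≈ 1907.9)
1/h = 1/(4021 - 1220*√3)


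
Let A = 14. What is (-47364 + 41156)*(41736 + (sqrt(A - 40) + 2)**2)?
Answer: -258960512 - 24832*I*sqrt(26) ≈ -2.5896e+8 - 1.2662e+5*I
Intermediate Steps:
(-47364 + 41156)*(41736 + (sqrt(A - 40) + 2)**2) = (-47364 + 41156)*(41736 + (sqrt(14 - 40) + 2)**2) = -6208*(41736 + (sqrt(-26) + 2)**2) = -6208*(41736 + (I*sqrt(26) + 2)**2) = -6208*(41736 + (2 + I*sqrt(26))**2) = -259097088 - 6208*(2 + I*sqrt(26))**2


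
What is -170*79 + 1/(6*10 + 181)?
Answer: -3236629/241 ≈ -13430.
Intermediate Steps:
-170*79 + 1/(6*10 + 181) = -13430 + 1/(60 + 181) = -13430 + 1/241 = -3236629/241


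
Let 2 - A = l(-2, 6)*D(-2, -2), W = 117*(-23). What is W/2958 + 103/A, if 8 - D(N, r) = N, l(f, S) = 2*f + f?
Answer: 11486/15283 ≈ 0.75155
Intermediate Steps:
l(f, S) = 3*f
D(N, r) = 8 - N
W = -2691
A = 62 (A = 2 - 3*(-2)*(8 - 1*(-2)) = 2 - (-6)*(8 + 2) = 2 - (-6)*10 = 2 - 1*(-60) = 2 + 60 = 62)
W/2958 + 103/A = -2691/2958 + 103/62 = -2691*1/2958 + 103*(1/62) = -897/986 + 103/62 = 11486/15283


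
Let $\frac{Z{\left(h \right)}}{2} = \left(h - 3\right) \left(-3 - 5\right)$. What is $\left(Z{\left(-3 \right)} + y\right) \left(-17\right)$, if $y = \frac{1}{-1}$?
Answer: $-1615$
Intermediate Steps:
$Z{\left(h \right)} = 48 - 16 h$ ($Z{\left(h \right)} = 2 \left(h - 3\right) \left(-3 - 5\right) = 2 \left(-3 + h\right) \left(-8\right) = 2 \left(24 - 8 h\right) = 48 - 16 h$)
$y = -1$
$\left(Z{\left(-3 \right)} + y\right) \left(-17\right) = \left(\left(48 - -48\right) - 1\right) \left(-17\right) = \left(\left(48 + 48\right) - 1\right) \left(-17\right) = \left(96 - 1\right) \left(-17\right) = 95 \left(-17\right) = -1615$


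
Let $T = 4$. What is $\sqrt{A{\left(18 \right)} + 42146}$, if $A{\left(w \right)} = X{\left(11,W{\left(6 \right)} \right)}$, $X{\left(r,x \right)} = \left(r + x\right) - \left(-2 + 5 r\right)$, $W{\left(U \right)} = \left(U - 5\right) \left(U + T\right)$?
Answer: $\sqrt{42114} \approx 205.22$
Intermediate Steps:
$W{\left(U \right)} = \left(-5 + U\right) \left(4 + U\right)$ ($W{\left(U \right)} = \left(U - 5\right) \left(U + 4\right) = \left(-5 + U\right) \left(4 + U\right)$)
$X{\left(r,x \right)} = 2 + x - 4 r$ ($X{\left(r,x \right)} = \left(r + x\right) - \left(-2 + 5 r\right) = 2 + x - 4 r$)
$A{\left(w \right)} = -32$ ($A{\left(w \right)} = 2 - \left(26 - 36\right) - 44 = 2 - -10 - 44 = 2 + 10 - 44 = -32$)
$\sqrt{A{\left(18 \right)} + 42146} = \sqrt{-32 + 42146} = \sqrt{42114}$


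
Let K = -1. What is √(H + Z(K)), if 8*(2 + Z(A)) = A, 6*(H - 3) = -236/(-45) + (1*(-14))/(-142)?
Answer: √288357270/12780 ≈ 1.3287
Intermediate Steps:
H = 74581/19170 (H = 3 + (-236/(-45) + (1*(-14))/(-142))/6 = 3 + (-236*(-1/45) - 14*(-1/142))/6 = 3 + (236/45 + 7/71)/6 = 3 + (⅙)*(17071/3195) = 3 + 17071/19170 = 74581/19170 ≈ 3.8905)
Z(A) = -2 + A/8
√(H + Z(K)) = √(74581/19170 + (-2 + (⅛)*(-1))) = √(74581/19170 + (-2 - ⅛)) = √(74581/19170 - 17/8) = √(135379/76680) = √288357270/12780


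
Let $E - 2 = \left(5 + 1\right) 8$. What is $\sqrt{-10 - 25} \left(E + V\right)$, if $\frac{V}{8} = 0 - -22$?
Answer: $226 i \sqrt{35} \approx 1337.0 i$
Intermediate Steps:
$V = 176$ ($V = 8 \left(0 - -22\right) = 8 \left(0 + 22\right) = 8 \cdot 22 = 176$)
$E = 50$ ($E = 2 + \left(5 + 1\right) 8 = 2 + 6 \cdot 8 = 2 + 48 = 50$)
$\sqrt{-10 - 25} \left(E + V\right) = \sqrt{-10 - 25} \left(50 + 176\right) = \sqrt{-35} \cdot 226 = i \sqrt{35} \cdot 226 = 226 i \sqrt{35}$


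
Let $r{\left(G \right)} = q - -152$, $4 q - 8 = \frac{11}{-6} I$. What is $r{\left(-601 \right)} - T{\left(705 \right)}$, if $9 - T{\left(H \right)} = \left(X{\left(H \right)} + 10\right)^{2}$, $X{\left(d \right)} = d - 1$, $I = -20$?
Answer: $\frac{3059701}{6} \approx 5.0995 \cdot 10^{5}$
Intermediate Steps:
$q = \frac{67}{6}$ ($q = 2 + \frac{\frac{11}{-6} \left(-20\right)}{4} = 2 + \frac{11 \left(- \frac{1}{6}\right) \left(-20\right)}{4} = 2 + \frac{\left(- \frac{11}{6}\right) \left(-20\right)}{4} = 2 + \frac{1}{4} \cdot \frac{110}{3} = 2 + \frac{55}{6} = \frac{67}{6} \approx 11.167$)
$r{\left(G \right)} = \frac{979}{6}$ ($r{\left(G \right)} = \frac{67}{6} - -152 = \frac{67}{6} + 152 = \frac{979}{6}$)
$X{\left(d \right)} = -1 + d$ ($X{\left(d \right)} = d - 1 = -1 + d$)
$T{\left(H \right)} = 9 - \left(9 + H\right)^{2}$ ($T{\left(H \right)} = 9 - \left(\left(-1 + H\right) + 10\right)^{2} = 9 - \left(9 + H\right)^{2}$)
$r{\left(-601 \right)} - T{\left(705 \right)} = \frac{979}{6} - \left(9 - \left(9 + 705\right)^{2}\right) = \frac{979}{6} - \left(9 - 714^{2}\right) = \frac{979}{6} - \left(9 - 509796\right) = \frac{979}{6} - -509787 = \frac{979}{6} + 509787 = \frac{3059701}{6}$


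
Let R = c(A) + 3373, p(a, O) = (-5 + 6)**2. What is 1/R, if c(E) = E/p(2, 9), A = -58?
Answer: 1/3315 ≈ 0.00030166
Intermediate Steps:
p(a, O) = 1 (p(a, O) = 1**2 = 1)
c(E) = E (c(E) = E/1 = E*1 = E)
R = 3315 (R = -58 + 3373 = 3315)
1/R = 1/3315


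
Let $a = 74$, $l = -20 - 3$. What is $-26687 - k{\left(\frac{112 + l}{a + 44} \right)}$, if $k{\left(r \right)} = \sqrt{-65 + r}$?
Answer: $-26687 - \frac{19 i \sqrt{2478}}{118} \approx -26687.0 - 8.0154 i$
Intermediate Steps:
$l = -23$ ($l = -20 - 3 = -23$)
$-26687 - k{\left(\frac{112 + l}{a + 44} \right)} = -26687 - \sqrt{-65 + \frac{112 - 23}{74 + 44}} = -26687 - \sqrt{-65 + \frac{89}{118}} = -26687 - \sqrt{- \frac{7581}{118}} = -26687 - \frac{19 i \sqrt{2478}}{118}$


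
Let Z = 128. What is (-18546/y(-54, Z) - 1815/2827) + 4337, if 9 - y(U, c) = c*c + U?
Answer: 18193606846/4194497 ≈ 4337.5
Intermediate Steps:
y(U, c) = 9 - U - c² (y(U, c) = 9 - (c*c + U) = 9 - (c² + U) = 9 - (U + c²) = 9 + (-U - c²) = 9 - U - c²)
(-18546/y(-54, Z) - 1815/2827) + 4337 = (-18546/(9 - 1*(-54) - 1*128²) - 1815/2827) + 4337 = (-18546/(9 + 54 - 1*16384) - 1815*1/2827) + 4337 = (-18546/(9 + 54 - 16384) - 165/257) + 4337 = (-18546/(-16321) - 165/257) + 4337 = (-18546*(-1/16321) - 165/257) + 4337 = (18546/16321 - 165/257) + 4337 = 2073357/4194497 + 4337 = 18193606846/4194497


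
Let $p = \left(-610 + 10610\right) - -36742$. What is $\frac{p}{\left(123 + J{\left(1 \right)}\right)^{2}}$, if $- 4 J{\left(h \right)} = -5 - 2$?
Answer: $\frac{747872}{249001} \approx 3.0035$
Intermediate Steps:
$J{\left(h \right)} = \frac{7}{4}$ ($J{\left(h \right)} = - \frac{-5 - 2}{4} = \left(- \frac{1}{4}\right) \left(-7\right) = \frac{7}{4}$)
$p = 46742$ ($p = 10000 + 36742 = 46742$)
$\frac{p}{\left(123 + J{\left(1 \right)}\right)^{2}} = \frac{46742}{\left(123 + \frac{7}{4}\right)^{2}} = \frac{46742}{\left(\frac{499}{4}\right)^{2}} = \frac{46742}{\frac{249001}{16}} = 46742 \cdot \frac{16}{249001} = \frac{747872}{249001}$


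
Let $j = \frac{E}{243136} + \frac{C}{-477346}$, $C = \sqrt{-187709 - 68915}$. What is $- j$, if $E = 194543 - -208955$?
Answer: $- \frac{201749}{121568} + \frac{2 i \sqrt{16039}}{238673} \approx -1.6596 + 0.0010612 i$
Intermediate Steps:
$C = 4 i \sqrt{16039}$ ($C = \sqrt{-256624} = 4 i \sqrt{16039} \approx 506.58 i$)
$E = 403498$ ($E = 194543 + 208955 = 403498$)
$j = \frac{201749}{121568} - \frac{2 i \sqrt{16039}}{238673}$ ($j = \frac{403498}{243136} + \frac{4 i \sqrt{16039}}{-477346} = 403498 \cdot \frac{1}{243136} + 4 i \sqrt{16039} \left(- \frac{1}{477346}\right) = \frac{201749}{121568} - \frac{2 i \sqrt{16039}}{238673} \approx 1.6596 - 0.0010612 i$)
$- j = - (\frac{201749}{121568} - \frac{2 i \sqrt{16039}}{238673}) = - \frac{201749}{121568} + \frac{2 i \sqrt{16039}}{238673}$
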